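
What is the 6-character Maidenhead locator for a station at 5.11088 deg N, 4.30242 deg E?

JJ25dc

Offset from 180°W / 90°S: lon 184.3024°, lat 95.1109°.
Field: 184.3024/20 → 9 → J, 95.1109/10 → 9 → J; chars JJ.
Square: 4.3024/2 → 2, 5.1109/1 → 5; chars 25.
Subsquare: 0.3024/0.0833333 → 3 → d, 0.1109/0.0416667 → 2 → c; chars dc.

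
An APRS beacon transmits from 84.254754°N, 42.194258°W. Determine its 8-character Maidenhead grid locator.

Shift to the Maidenhead origin (180°W, 90°S): lon 137.80574, lat 174.25475.
Field: 137.80574/20 → 6 → G, 174.25475/10 → 17 → R; chars GR.
Square: 17.80574/2 → 8, 4.25475/1 → 4; chars 84.
Subsquare: 1.80574/0.0833333 → 21 → v, 0.25475/0.0416667 → 6 → g; chars vg.
Extended square: 0.05574/0.00833333 → 6, 0.00475/0.00416667 → 1; chars 61.

GR84vg61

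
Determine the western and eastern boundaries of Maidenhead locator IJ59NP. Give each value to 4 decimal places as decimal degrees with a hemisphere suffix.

8.9167° W, 8.8333° W

Field I=8, J=9: +8·20° lon, +9·10° lat → SW at lon -20°, lat 0°.
Square 5, 9: +5·2° lon, +9·1° lat → SW at lon -10°, lat 9°.
Subsquare n=13, p=15: +13·0.0833333° lon, +15·0.0416667° lat → SW at lon -8.91667°, lat 9.625°.
Cell spans 0.0833333° lon × 0.0416667° lat.
west 8.9167° W, east 8.8333° W.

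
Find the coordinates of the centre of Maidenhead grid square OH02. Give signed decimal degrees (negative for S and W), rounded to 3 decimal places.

Field O=14, H=7: +14·20° lon, +7·10° lat → SW at lon 100°, lat -20°.
Square 0, 2: +0·2° lon, +2·1° lat → SW at lon 100°, lat -18°.
Cell spans 2° lon × 1° lat. Centre is SW corner plus half of each.
latitude -17.500, longitude 101.000.

-17.500, 101.000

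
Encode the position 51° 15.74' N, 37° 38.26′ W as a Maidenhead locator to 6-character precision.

Add 180° to longitude and 90° to latitude: 142.3623, 141.2623.
Field: 142.3623/20 → 7 → H, 141.2623/10 → 14 → O; chars HO.
Square: 2.3623/2 → 1, 1.2623/1 → 1; chars 11.
Subsquare: 0.3623/0.0833333 → 4 → e, 0.2623/0.0416667 → 6 → g; chars eg.

HO11eg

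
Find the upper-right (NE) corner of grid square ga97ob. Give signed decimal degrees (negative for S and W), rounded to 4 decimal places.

-82.9167, -40.7500

Field G=6, A=0: +6·20° lon, +0·10° lat → SW at lon -60°, lat -90°.
Square 9, 7: +9·2° lon, +7·1° lat → SW at lon -42°, lat -83°.
Subsquare o=14, b=1: +14·0.0833333° lon, +1·0.0416667° lat → SW at lon -40.8333°, lat -82.9583°.
Cell spans 0.0833333° lon × 0.0416667° lat. NE corner is SW corner plus one full cell.
latitude -82.9167, longitude -40.7500.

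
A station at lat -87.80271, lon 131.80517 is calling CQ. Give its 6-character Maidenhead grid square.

Shift to the Maidenhead origin (180°W, 90°S): lon 311.8052, lat 2.1973.
Field: lon ⌊311.8052/20⌋ = 15 → P; lat ⌊2.1973/10⌋ = 0 → A.
Square: lon ⌊11.8052/2⌋ = 5; lat ⌊2.1973/1⌋ = 2.
Subsquare: lon ⌊1.8052/0.0833333⌋ = 21 → v; lat ⌊0.1973/0.0416667⌋ = 4 → e.

PA52ve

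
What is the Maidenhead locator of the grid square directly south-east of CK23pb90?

Longitude extended square 9; +1 → 10, wraps to 0, carry into subsquare.
Longitude subsquare p = 15; +1 → 16 = q.
Latitude extended square 0; −1 → -1, wraps to 9, carry into subsquare.
Latitude subsquare b = 1; −1 → 0 = a.

CK23qa09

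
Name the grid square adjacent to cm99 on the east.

DM09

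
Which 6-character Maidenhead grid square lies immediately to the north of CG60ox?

CG61oa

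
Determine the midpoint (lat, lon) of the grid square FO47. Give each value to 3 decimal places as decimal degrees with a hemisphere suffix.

57.500° N, 71.000° W

Field F=5, O=14: +5·20° lon, +14·10° lat → SW at lon -80°, lat 50°.
Square 4, 7: +4·2° lon, +7·1° lat → SW at lon -72°, lat 57°.
Cell spans 2° lon × 1° lat. Centre is SW corner plus half of each.
latitude 57.500° N, longitude 71.000° W.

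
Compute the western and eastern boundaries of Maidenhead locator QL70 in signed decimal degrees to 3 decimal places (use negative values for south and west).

154.000, 156.000

Field Q=16, L=11: +16·20° lon, +11·10° lat → SW at lon 140°, lat 20°.
Square 7, 0: +7·2° lon, +0·1° lat → SW at lon 154°, lat 20°.
Cell spans 2° lon × 1° lat.
west 154.000, east 156.000.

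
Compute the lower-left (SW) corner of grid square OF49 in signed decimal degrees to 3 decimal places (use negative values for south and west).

-31.000, 108.000

Field O=14, F=5: +14·20° lon, +5·10° lat → SW at lon 100°, lat -40°.
Square 4, 9: +4·2° lon, +9·1° lat → SW at lon 108°, lat -31°.
latitude -31.000, longitude 108.000.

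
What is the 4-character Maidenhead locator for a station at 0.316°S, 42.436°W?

GI89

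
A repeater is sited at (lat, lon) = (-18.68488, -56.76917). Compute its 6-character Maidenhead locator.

Shift to the Maidenhead origin (180°W, 90°S): lon 123.2308, lat 71.3151.
Field: 123.2308/20 → 6 → G, 71.3151/10 → 7 → H; chars GH.
Square: 3.2308/2 → 1, 1.3151/1 → 1; chars 11.
Subsquare: 1.2308/0.0833333 → 14 → o, 0.3151/0.0416667 → 7 → h; chars oh.

GH11oh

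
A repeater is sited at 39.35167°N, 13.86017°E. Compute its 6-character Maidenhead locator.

JM69wi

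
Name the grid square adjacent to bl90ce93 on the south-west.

Longitude extended square 9; −1 → 8.
Latitude extended square 3; −1 → 2.

BL90ce82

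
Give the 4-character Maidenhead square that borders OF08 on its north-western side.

Longitude square 0; −1 → -1, wraps to 9, carry into field.
Longitude field O = 14; −1 → 13 = N.
Latitude square 8; +1 → 9.

NF99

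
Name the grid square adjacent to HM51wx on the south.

Latitude subsquare x = 23; −1 → 22 = w.
The longitude characters are unchanged.

HM51ww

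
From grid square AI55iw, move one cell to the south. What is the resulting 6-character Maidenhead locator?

AI55iv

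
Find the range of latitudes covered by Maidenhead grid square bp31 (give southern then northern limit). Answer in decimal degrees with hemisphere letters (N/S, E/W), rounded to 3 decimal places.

61.000° N, 62.000° N

Field B=1, P=15: +1·20° lon, +15·10° lat → SW at lon -160°, lat 60°.
Square 3, 1: +3·2° lon, +1·1° lat → SW at lon -154°, lat 61°.
Cell spans 2° lon × 1° lat.
south 61.000° N, north 62.000° N.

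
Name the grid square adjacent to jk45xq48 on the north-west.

JK45xq39

Longitude extended square 4; −1 → 3.
Latitude extended square 8; +1 → 9.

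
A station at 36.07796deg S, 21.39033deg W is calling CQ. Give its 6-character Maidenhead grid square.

Offset from 180°W / 90°S: lon 158.6097°, lat 53.9220°.
Field: lon ⌊158.6097/20⌋ = 7 → H; lat ⌊53.9220/10⌋ = 5 → F.
Square: lon ⌊18.6097/2⌋ = 9; lat ⌊3.9220/1⌋ = 3.
Subsquare: lon ⌊0.6097/0.0833333⌋ = 7 → h; lat ⌊0.9220/0.0416667⌋ = 22 → w.

HF93hw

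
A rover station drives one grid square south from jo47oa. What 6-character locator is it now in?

Latitude subsquare a = 0; −1 → -1, wraps to 23 = x, carry into square.
Latitude square 7; −1 → 6.
The longitude characters are unchanged.

JO46ox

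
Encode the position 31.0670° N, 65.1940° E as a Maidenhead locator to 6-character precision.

MM21ob

Offset from 180°W / 90°S: lon 245.1940°, lat 121.0670°.
Field (20°×10°, letters A–R): 245.1940/20 → 12 → M, 121.0670/10 → 12 → M; chars MM.
Square (2°×1°, digits 0–9): 5.1940/2 → 2, 1.0670/1 → 1; chars 21.
Subsquare (5′×2.5′, letters a–x): 1.1940/0.0833333 → 14 → o, 0.0670/0.0416667 → 1 → b; chars ob.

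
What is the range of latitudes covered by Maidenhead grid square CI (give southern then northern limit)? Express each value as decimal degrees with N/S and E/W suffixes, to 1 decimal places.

10.0° S, 0.0° N

Field C=2, I=8: +2·20° lon, +8·10° lat → SW at lon -140°, lat -10°.
Cell spans 20° lon × 10° lat.
south 10.0° S, north 0.0° N.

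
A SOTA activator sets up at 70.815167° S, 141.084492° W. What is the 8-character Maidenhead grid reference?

Add 180° to longitude and 90° to latitude: 38.91551, 19.18483.
Field: lon ⌊38.91551/20⌋ = 1 → B; lat ⌊19.18483/10⌋ = 1 → B.
Square: lon ⌊18.91551/2⌋ = 9; lat ⌊9.18483/1⌋ = 9.
Subsquare: lon ⌊0.91551/0.0833333⌋ = 10 → k; lat ⌊0.18483/0.0416667⌋ = 4 → e.
Extended square: lon ⌊0.08217/0.00833333⌋ = 9; lat ⌊0.01817/0.00416667⌋ = 4.

BB99ke94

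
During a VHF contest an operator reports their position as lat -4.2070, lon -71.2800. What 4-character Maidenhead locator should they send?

FI45

Add 180° to longitude and 90° to latitude: 108.72, 85.79.
Field: 108.72/20 → 5 → F, 85.79/10 → 8 → I; chars FI.
Square: 8.72/2 → 4, 5.79/1 → 5; chars 45.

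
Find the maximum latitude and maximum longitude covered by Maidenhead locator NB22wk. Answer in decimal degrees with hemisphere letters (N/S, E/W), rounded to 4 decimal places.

77.5417° S, 85.9167° E

Field N=13, B=1: +13·20° lon, +1·10° lat → SW at lon 80°, lat -80°.
Square 2, 2: +2·2° lon, +2·1° lat → SW at lon 84°, lat -78°.
Subsquare w=22, k=10: +22·0.0833333° lon, +10·0.0416667° lat → SW at lon 85.8333°, lat -77.5833°.
Cell spans 0.0833333° lon × 0.0416667° lat. NE corner is SW corner plus one full cell.
latitude 77.5417° S, longitude 85.9167° E.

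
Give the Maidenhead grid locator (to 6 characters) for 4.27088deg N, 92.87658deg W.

Shift to the Maidenhead origin (180°W, 90°S): lon 87.1234, lat 94.2709.
Field: 87.1234/20 → 4 → E, 94.2709/10 → 9 → J; chars EJ.
Square: 7.1234/2 → 3, 4.2709/1 → 4; chars 34.
Subsquare: 1.1234/0.0833333 → 13 → n, 0.2709/0.0416667 → 6 → g; chars ng.

EJ34ng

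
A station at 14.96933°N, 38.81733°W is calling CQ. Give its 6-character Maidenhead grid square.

Shift to the Maidenhead origin (180°W, 90°S): lon 141.1827, lat 104.9693.
Field: lon ⌊141.1827/20⌋ = 7 → H; lat ⌊104.9693/10⌋ = 10 → K.
Square: lon ⌊1.1827/2⌋ = 0; lat ⌊4.9693/1⌋ = 4.
Subsquare: lon ⌊1.1827/0.0833333⌋ = 14 → o; lat ⌊0.9693/0.0416667⌋ = 23 → x.

HK04ox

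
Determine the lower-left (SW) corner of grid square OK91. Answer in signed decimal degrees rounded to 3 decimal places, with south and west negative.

11.000, 118.000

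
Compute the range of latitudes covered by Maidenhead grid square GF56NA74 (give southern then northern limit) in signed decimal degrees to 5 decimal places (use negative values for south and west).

-33.98333, -33.97917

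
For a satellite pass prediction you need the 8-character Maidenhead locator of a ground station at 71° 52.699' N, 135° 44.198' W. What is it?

CQ21dv10

Shift to the Maidenhead origin (180°W, 90°S): lon 44.26337, lat 161.87832.
Field: lon ⌊44.26337/20⌋ = 2 → C; lat ⌊161.87832/10⌋ = 16 → Q.
Square: lon ⌊4.26337/2⌋ = 2; lat ⌊1.87832/1⌋ = 1.
Subsquare: lon ⌊0.26337/0.0833333⌋ = 3 → d; lat ⌊0.87832/0.0416667⌋ = 21 → v.
Extended square: lon ⌊0.01337/0.00833333⌋ = 1; lat ⌊0.00332/0.00416667⌋ = 0.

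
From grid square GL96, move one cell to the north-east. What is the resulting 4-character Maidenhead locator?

HL07

Longitude square 9; +1 → 10, wraps to 0, carry into field.
Longitude field G = 6; +1 → 7 = H.
Latitude square 6; +1 → 7.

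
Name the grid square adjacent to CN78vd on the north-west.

CN78ue

Longitude subsquare v = 21; −1 → 20 = u.
Latitude subsquare d = 3; +1 → 4 = e.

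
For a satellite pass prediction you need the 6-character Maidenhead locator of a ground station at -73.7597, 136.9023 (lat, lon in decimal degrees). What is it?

PB86kf

Shift to the Maidenhead origin (180°W, 90°S): lon 316.9023, lat 16.2403.
Field: lon ⌊316.9023/20⌋ = 15 → P; lat ⌊16.2403/10⌋ = 1 → B.
Square: lon ⌊16.9023/2⌋ = 8; lat ⌊6.2403/1⌋ = 6.
Subsquare: lon ⌊0.9023/0.0833333⌋ = 10 → k; lat ⌊0.2403/0.0416667⌋ = 5 → f.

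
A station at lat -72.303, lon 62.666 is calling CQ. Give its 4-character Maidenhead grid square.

MB17

Add 180° to longitude and 90° to latitude: 242.67, 17.70.
Field: 242.67/20 → 12 → M, 17.70/10 → 1 → B; chars MB.
Square: 2.67/2 → 1, 7.70/1 → 7; chars 17.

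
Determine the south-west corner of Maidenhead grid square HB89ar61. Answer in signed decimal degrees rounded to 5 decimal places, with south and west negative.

-70.28750, -23.95000

Field H=7, B=1: +7·20° lon, +1·10° lat → SW at lon -40°, lat -80°.
Square 8, 9: +8·2° lon, +9·1° lat → SW at lon -24°, lat -71°.
Subsquare a=0, r=17: +0·0.0833333° lon, +17·0.0416667° lat → SW at lon -24°, lat -70.2917°.
Extended square 6, 1: +6·0.00833333° lon, +1·0.00416667° lat → SW at lon -23.95°, lat -70.2875°.
latitude -70.28750, longitude -23.95000.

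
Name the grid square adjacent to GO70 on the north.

GO71

Latitude square 0; +1 → 1.
The longitude characters are unchanged.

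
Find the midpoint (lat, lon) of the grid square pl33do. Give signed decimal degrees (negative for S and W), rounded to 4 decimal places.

23.6042, 126.2917

Field P=15, L=11: +15·20° lon, +11·10° lat → SW at lon 120°, lat 20°.
Square 3, 3: +3·2° lon, +3·1° lat → SW at lon 126°, lat 23°.
Subsquare d=3, o=14: +3·0.0833333° lon, +14·0.0416667° lat → SW at lon 126.25°, lat 23.5833°.
Cell spans 0.0833333° lon × 0.0416667° lat. Centre is SW corner plus half of each.
latitude 23.6042, longitude 126.2917.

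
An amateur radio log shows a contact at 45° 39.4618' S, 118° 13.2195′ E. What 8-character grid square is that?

Add 180° to longitude and 90° to latitude: 298.22033, 44.34230.
Field (20°×10°, letters A–R): 298.22033/20 → 14 → O, 44.34230/10 → 4 → E; chars OE.
Square (2°×1°, digits 0–9): 18.22033/2 → 9, 4.34230/1 → 4; chars 94.
Subsquare (5′×2.5′, letters a–x): 0.22033/0.0833333 → 2 → c, 0.34230/0.0416667 → 8 → i; chars ci.
Extended square (30″×15″, digits 0–9): 0.05366/0.00833333 → 6, 0.00897/0.00416667 → 2; chars 62.

OE94ci62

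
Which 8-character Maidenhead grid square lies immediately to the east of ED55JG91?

Longitude extended square 9; +1 → 10, wraps to 0, carry into subsquare.
Longitude subsquare j = 9; +1 → 10 = k.
The latitude characters are unchanged.

ED55kg01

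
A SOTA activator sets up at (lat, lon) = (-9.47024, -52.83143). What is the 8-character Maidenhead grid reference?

Offset from 180°W / 90°S: lon 127.16857°, lat 80.52976°.
Field: lon ⌊127.16857/20⌋ = 6 → G; lat ⌊80.52976/10⌋ = 8 → I.
Square: lon ⌊7.16857/2⌋ = 3; lat ⌊0.52976/1⌋ = 0.
Subsquare: lon ⌊1.16857/0.0833333⌋ = 14 → o; lat ⌊0.52976/0.0416667⌋ = 12 → m.
Extended square: lon ⌊0.00190/0.00833333⌋ = 0; lat ⌊0.02976/0.00416667⌋ = 7.

GI30om07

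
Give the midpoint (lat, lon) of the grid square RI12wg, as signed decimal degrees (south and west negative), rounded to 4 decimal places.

Field R=17, I=8: +17·20° lon, +8·10° lat → SW at lon 160°, lat -10°.
Square 1, 2: +1·2° lon, +2·1° lat → SW at lon 162°, lat -8°.
Subsquare w=22, g=6: +22·0.0833333° lon, +6·0.0416667° lat → SW at lon 163.833°, lat -7.75°.
Cell spans 0.0833333° lon × 0.0416667° lat. Centre is SW corner plus half of each.
latitude -7.7292, longitude 163.8750.

-7.7292, 163.8750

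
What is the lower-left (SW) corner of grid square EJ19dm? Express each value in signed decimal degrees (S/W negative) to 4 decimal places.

Field E=4, J=9: +4·20° lon, +9·10° lat → SW at lon -100°, lat 0°.
Square 1, 9: +1·2° lon, +9·1° lat → SW at lon -98°, lat 9°.
Subsquare d=3, m=12: +3·0.0833333° lon, +12·0.0416667° lat → SW at lon -97.75°, lat 9.5°.
latitude 9.5000, longitude -97.7500.

9.5000, -97.7500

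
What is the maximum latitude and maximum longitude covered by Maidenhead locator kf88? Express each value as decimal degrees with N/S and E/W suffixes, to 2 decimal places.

Field K=10, F=5: +10·20° lon, +5·10° lat → SW at lon 20°, lat -40°.
Square 8, 8: +8·2° lon, +8·1° lat → SW at lon 36°, lat -32°.
Cell spans 2° lon × 1° lat. NE corner is SW corner plus one full cell.
latitude 31.00° S, longitude 38.00° E.

31.00° S, 38.00° E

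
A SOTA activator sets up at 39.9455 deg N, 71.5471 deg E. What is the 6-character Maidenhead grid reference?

Add 180° to longitude and 90° to latitude: 251.5471, 129.9455.
Field (20°×10°, letters A–R): 251.5471/20 → 12 → M, 129.9455/10 → 12 → M; chars MM.
Square (2°×1°, digits 0–9): 11.5471/2 → 5, 9.9455/1 → 9; chars 59.
Subsquare (5′×2.5′, letters a–x): 1.5471/0.0833333 → 18 → s, 0.9455/0.0416667 → 22 → w; chars sw.

MM59sw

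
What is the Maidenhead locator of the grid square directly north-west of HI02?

GI93

Longitude square 0; −1 → -1, wraps to 9, carry into field.
Longitude field H = 7; −1 → 6 = G.
Latitude square 2; +1 → 3.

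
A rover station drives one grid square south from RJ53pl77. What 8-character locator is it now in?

Latitude extended square 7; −1 → 6.
The longitude characters are unchanged.

RJ53pl76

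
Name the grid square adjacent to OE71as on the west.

OE61xs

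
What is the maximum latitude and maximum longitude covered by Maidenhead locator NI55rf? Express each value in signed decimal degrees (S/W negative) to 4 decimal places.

Field N=13, I=8: +13·20° lon, +8·10° lat → SW at lon 80°, lat -10°.
Square 5, 5: +5·2° lon, +5·1° lat → SW at lon 90°, lat -5°.
Subsquare r=17, f=5: +17·0.0833333° lon, +5·0.0416667° lat → SW at lon 91.4167°, lat -4.79167°.
Cell spans 0.0833333° lon × 0.0416667° lat. NE corner is SW corner plus one full cell.
latitude -4.7500, longitude 91.5000.

-4.7500, 91.5000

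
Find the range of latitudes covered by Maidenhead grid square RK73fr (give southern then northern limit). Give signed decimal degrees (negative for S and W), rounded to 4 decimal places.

13.7083, 13.7500

Field R=17, K=10: +17·20° lon, +10·10° lat → SW at lon 160°, lat 10°.
Square 7, 3: +7·2° lon, +3·1° lat → SW at lon 174°, lat 13°.
Subsquare f=5, r=17: +5·0.0833333° lon, +17·0.0416667° lat → SW at lon 174.417°, lat 13.7083°.
Cell spans 0.0833333° lon × 0.0416667° lat.
south 13.7083, north 13.7500.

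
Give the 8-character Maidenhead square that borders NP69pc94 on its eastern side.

NP69qc04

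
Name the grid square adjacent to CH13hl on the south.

CH13hk

Latitude subsquare l = 11; −1 → 10 = k.
The longitude characters are unchanged.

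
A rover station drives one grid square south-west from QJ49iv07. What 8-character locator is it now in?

QJ49hv96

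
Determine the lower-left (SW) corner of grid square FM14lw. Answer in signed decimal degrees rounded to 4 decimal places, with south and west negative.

Field F=5, M=12: +5·20° lon, +12·10° lat → SW at lon -80°, lat 30°.
Square 1, 4: +1·2° lon, +4·1° lat → SW at lon -78°, lat 34°.
Subsquare l=11, w=22: +11·0.0833333° lon, +22·0.0416667° lat → SW at lon -77.0833°, lat 34.9167°.
latitude 34.9167, longitude -77.0833.

34.9167, -77.0833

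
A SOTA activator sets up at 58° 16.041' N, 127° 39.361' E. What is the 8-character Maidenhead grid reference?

PO38tg84

Add 180° to longitude and 90° to latitude: 307.65602, 148.26735.
Field: lon ⌊307.65602/20⌋ = 15 → P; lat ⌊148.26735/10⌋ = 14 → O.
Square: lon ⌊7.65602/2⌋ = 3; lat ⌊8.26735/1⌋ = 8.
Subsquare: lon ⌊1.65602/0.0833333⌋ = 19 → t; lat ⌊0.26735/0.0416667⌋ = 6 → g.
Extended square: lon ⌊0.07268/0.00833333⌋ = 8; lat ⌊0.01735/0.00416667⌋ = 4.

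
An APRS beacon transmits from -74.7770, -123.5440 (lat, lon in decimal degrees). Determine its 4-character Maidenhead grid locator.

Shift to the Maidenhead origin (180°W, 90°S): lon 56.46, lat 15.22.
Field: lon ⌊56.46/20⌋ = 2 → C; lat ⌊15.22/10⌋ = 1 → B.
Square: lon ⌊16.46/2⌋ = 8; lat ⌊5.22/1⌋ = 5.

CB85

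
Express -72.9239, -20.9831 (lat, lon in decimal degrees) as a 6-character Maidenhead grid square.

Add 180° to longitude and 90° to latitude: 159.0169, 17.0761.
Field: lon ⌊159.0169/20⌋ = 7 → H; lat ⌊17.0761/10⌋ = 1 → B.
Square: lon ⌊19.0169/2⌋ = 9; lat ⌊7.0761/1⌋ = 7.
Subsquare: lon ⌊1.0169/0.0833333⌋ = 12 → m; lat ⌊0.0761/0.0416667⌋ = 1 → b.

HB97mb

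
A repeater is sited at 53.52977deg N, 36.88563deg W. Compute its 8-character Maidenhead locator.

HO13nm37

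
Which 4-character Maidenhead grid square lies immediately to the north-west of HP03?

GP94

Longitude square 0; −1 → -1, wraps to 9, carry into field.
Longitude field H = 7; −1 → 6 = G.
Latitude square 3; +1 → 4.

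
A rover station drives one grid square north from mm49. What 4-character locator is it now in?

Latitude square 9; +1 → 10, wraps to 0, carry into field.
Latitude field M = 12; +1 → 13 = N.
The longitude characters are unchanged.

MN40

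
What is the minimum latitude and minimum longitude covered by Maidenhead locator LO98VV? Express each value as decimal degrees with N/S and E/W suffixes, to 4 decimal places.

Field L=11, O=14: +11·20° lon, +14·10° lat → SW at lon 40°, lat 50°.
Square 9, 8: +9·2° lon, +8·1° lat → SW at lon 58°, lat 58°.
Subsquare v=21, v=21: +21·0.0833333° lon, +21·0.0416667° lat → SW at lon 59.75°, lat 58.875°.
latitude 58.8750° N, longitude 59.7500° E.

58.8750° N, 59.7500° E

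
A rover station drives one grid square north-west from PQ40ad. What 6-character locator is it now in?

PQ30xe

Longitude subsquare a = 0; −1 → -1, wraps to 23 = x, carry into square.
Longitude square 4; −1 → 3.
Latitude subsquare d = 3; +1 → 4 = e.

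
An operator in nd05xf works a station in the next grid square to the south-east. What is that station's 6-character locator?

ND15ae

Longitude subsquare x = 23; +1 → 24, wraps to 0 = a, carry into square.
Longitude square 0; +1 → 1.
Latitude subsquare f = 5; −1 → 4 = e.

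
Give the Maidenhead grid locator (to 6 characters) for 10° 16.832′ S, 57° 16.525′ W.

Shift to the Maidenhead origin (180°W, 90°S): lon 122.7246, lat 79.7195.
Field: 122.7246/20 → 6 → G, 79.7195/10 → 7 → H; chars GH.
Square: 2.7246/2 → 1, 9.7195/1 → 9; chars 19.
Subsquare: 0.7246/0.0833333 → 8 → i, 0.7195/0.0416667 → 17 → r; chars ir.

GH19ir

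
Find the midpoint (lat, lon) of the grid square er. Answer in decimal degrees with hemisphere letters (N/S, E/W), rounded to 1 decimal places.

Field E=4, R=17: +4·20° lon, +17·10° lat → SW at lon -100°, lat 80°.
Cell spans 20° lon × 10° lat. Centre is SW corner plus half of each.
latitude 85.0° N, longitude 90.0° W.

85.0° N, 90.0° W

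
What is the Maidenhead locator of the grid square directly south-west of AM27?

Longitude square 2; −1 → 1.
Latitude square 7; −1 → 6.

AM16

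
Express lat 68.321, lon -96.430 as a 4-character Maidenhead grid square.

Offset from 180°W / 90°S: lon 83.57°, lat 158.32°.
Field: 83.57/20 → 4 → E, 158.32/10 → 15 → P; chars EP.
Square: 3.57/2 → 1, 8.32/1 → 8; chars 18.

EP18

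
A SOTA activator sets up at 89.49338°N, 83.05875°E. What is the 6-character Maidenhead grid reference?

Offset from 180°W / 90°S: lon 263.0588°, lat 179.4934°.
Field: 263.0588/20 → 13 → N, 179.4934/10 → 17 → R; chars NR.
Square: 3.0588/2 → 1, 9.4934/1 → 9; chars 19.
Subsquare: 1.0588/0.0833333 → 12 → m, 0.4934/0.0416667 → 11 → l; chars ml.

NR19ml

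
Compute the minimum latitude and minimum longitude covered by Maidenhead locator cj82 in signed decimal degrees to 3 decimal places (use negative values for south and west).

2.000, -124.000

Field C=2, J=9: +2·20° lon, +9·10° lat → SW at lon -140°, lat 0°.
Square 8, 2: +8·2° lon, +2·1° lat → SW at lon -124°, lat 2°.
latitude 2.000, longitude -124.000.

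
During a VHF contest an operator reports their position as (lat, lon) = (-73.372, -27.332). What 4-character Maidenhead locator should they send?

Add 180° to longitude and 90° to latitude: 152.67, 16.63.
Field: 152.67/20 → 7 → H, 16.63/10 → 1 → B; chars HB.
Square: 12.67/2 → 6, 6.63/1 → 6; chars 66.

HB66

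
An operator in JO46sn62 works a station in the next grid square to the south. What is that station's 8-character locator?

Latitude extended square 2; −1 → 1.
The longitude characters are unchanged.

JO46sn61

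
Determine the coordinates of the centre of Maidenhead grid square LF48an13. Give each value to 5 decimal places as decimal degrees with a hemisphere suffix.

Field L=11, F=5: +11·20° lon, +5·10° lat → SW at lon 40°, lat -40°.
Square 4, 8: +4·2° lon, +8·1° lat → SW at lon 48°, lat -32°.
Subsquare a=0, n=13: +0·0.0833333° lon, +13·0.0416667° lat → SW at lon 48°, lat -31.4583°.
Extended square 1, 3: +1·0.00833333° lon, +3·0.00416667° lat → SW at lon 48.0083°, lat -31.4458°.
Cell spans 0.00833333° lon × 0.00416667° lat. Centre is SW corner plus half of each.
latitude 31.44375° S, longitude 48.01250° E.

31.44375° S, 48.01250° E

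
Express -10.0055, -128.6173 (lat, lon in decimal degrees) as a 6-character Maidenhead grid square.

Offset from 180°W / 90°S: lon 51.3827°, lat 79.9945°.
Field (20°×10°, letters A–R): lon ⌊51.3827/20⌋ = 2 → C; lat ⌊79.9945/10⌋ = 7 → H.
Square (2°×1°, digits 0–9): lon ⌊11.3827/2⌋ = 5; lat ⌊9.9945/1⌋ = 9.
Subsquare (5′×2.5′, letters a–x): lon ⌊1.3827/0.0833333⌋ = 16 → q; lat ⌊0.9945/0.0416667⌋ = 23 → x.

CH59qx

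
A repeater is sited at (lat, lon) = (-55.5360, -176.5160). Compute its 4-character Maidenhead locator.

AD14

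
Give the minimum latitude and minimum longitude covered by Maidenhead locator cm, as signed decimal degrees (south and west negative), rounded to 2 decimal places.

30.00, -140.00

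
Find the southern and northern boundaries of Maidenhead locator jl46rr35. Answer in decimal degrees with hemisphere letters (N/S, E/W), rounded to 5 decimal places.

26.72917° N, 26.73333° N

Field J=9, L=11: +9·20° lon, +11·10° lat → SW at lon 0°, lat 20°.
Square 4, 6: +4·2° lon, +6·1° lat → SW at lon 8°, lat 26°.
Subsquare r=17, r=17: +17·0.0833333° lon, +17·0.0416667° lat → SW at lon 9.41667°, lat 26.7083°.
Extended square 3, 5: +3·0.00833333° lon, +5·0.00416667° lat → SW at lon 9.44167°, lat 26.7292°.
Cell spans 0.00833333° lon × 0.00416667° lat.
south 26.72917° N, north 26.73333° N.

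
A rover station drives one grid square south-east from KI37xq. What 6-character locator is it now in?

KI47ap

Longitude subsquare x = 23; +1 → 24, wraps to 0 = a, carry into square.
Longitude square 3; +1 → 4.
Latitude subsquare q = 16; −1 → 15 = p.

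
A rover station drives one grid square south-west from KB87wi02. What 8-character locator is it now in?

Longitude extended square 0; −1 → -1, wraps to 9, carry into subsquare.
Longitude subsquare w = 22; −1 → 21 = v.
Latitude extended square 2; −1 → 1.

KB87vi91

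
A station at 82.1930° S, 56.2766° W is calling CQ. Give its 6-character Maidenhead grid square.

GA17ut

Shift to the Maidenhead origin (180°W, 90°S): lon 123.7234, lat 7.8070.
Field (20°×10°, letters A–R): lon ⌊123.7234/20⌋ = 6 → G; lat ⌊7.8070/10⌋ = 0 → A.
Square (2°×1°, digits 0–9): lon ⌊3.7234/2⌋ = 1; lat ⌊7.8070/1⌋ = 7.
Subsquare (5′×2.5′, letters a–x): lon ⌊1.7234/0.0833333⌋ = 20 → u; lat ⌊0.8070/0.0416667⌋ = 19 → t.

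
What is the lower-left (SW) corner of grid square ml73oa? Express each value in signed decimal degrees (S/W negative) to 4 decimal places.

Field M=12, L=11: +12·20° lon, +11·10° lat → SW at lon 60°, lat 20°.
Square 7, 3: +7·2° lon, +3·1° lat → SW at lon 74°, lat 23°.
Subsquare o=14, a=0: +14·0.0833333° lon, +0·0.0416667° lat → SW at lon 75.1667°, lat 23°.
latitude 23.0000, longitude 75.1667.

23.0000, 75.1667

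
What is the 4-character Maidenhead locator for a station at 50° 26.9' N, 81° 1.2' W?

Shift to the Maidenhead origin (180°W, 90°S): lon 98.98, lat 140.45.
Field: lon ⌊98.98/20⌋ = 4 → E; lat ⌊140.45/10⌋ = 14 → O.
Square: lon ⌊18.98/2⌋ = 9; lat ⌊0.45/1⌋ = 0.

EO90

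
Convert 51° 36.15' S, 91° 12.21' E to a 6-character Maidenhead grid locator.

ND58oj

Shift to the Maidenhead origin (180°W, 90°S): lon 271.2035, lat 38.3975.
Field: lon ⌊271.2035/20⌋ = 13 → N; lat ⌊38.3975/10⌋ = 3 → D.
Square: lon ⌊11.2035/2⌋ = 5; lat ⌊8.3975/1⌋ = 8.
Subsquare: lon ⌊1.2035/0.0833333⌋ = 14 → o; lat ⌊0.3975/0.0416667⌋ = 9 → j.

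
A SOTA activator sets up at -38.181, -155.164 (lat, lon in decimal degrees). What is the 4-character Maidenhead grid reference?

Add 180° to longitude and 90° to latitude: 24.84, 51.82.
Field: 24.84/20 → 1 → B, 51.82/10 → 5 → F; chars BF.
Square: 4.84/2 → 2, 1.82/1 → 1; chars 21.

BF21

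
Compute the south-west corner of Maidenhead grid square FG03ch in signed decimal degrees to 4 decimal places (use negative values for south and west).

-26.7083, -79.8333

Field F=5, G=6: +5·20° lon, +6·10° lat → SW at lon -80°, lat -30°.
Square 0, 3: +0·2° lon, +3·1° lat → SW at lon -80°, lat -27°.
Subsquare c=2, h=7: +2·0.0833333° lon, +7·0.0416667° lat → SW at lon -79.8333°, lat -26.7083°.
latitude -26.7083, longitude -79.8333.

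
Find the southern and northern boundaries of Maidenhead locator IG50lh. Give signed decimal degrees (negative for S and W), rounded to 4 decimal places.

-29.7083, -29.6667

Field I=8, G=6: +8·20° lon, +6·10° lat → SW at lon -20°, lat -30°.
Square 5, 0: +5·2° lon, +0·1° lat → SW at lon -10°, lat -30°.
Subsquare l=11, h=7: +11·0.0833333° lon, +7·0.0416667° lat → SW at lon -9.08333°, lat -29.7083°.
Cell spans 0.0833333° lon × 0.0416667° lat.
south -29.7083, north -29.6667.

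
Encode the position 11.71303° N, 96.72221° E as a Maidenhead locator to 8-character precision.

NK81ir61

Offset from 180°W / 90°S: lon 276.72221°, lat 101.71303°.
Field: lon ⌊276.72221/20⌋ = 13 → N; lat ⌊101.71303/10⌋ = 10 → K.
Square: lon ⌊16.72221/2⌋ = 8; lat ⌊1.71303/1⌋ = 1.
Subsquare: lon ⌊0.72221/0.0833333⌋ = 8 → i; lat ⌊0.71303/0.0416667⌋ = 17 → r.
Extended square: lon ⌊0.05554/0.00833333⌋ = 6; lat ⌊0.00470/0.00416667⌋ = 1.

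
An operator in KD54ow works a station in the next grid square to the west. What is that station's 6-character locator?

KD54nw

Longitude subsquare o = 14; −1 → 13 = n.
The latitude characters are unchanged.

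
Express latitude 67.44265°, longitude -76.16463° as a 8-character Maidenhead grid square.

Add 180° to longitude and 90° to latitude: 103.83537, 157.44265.
Field: lon ⌊103.83537/20⌋ = 5 → F; lat ⌊157.44265/10⌋ = 15 → P.
Square: lon ⌊3.83537/2⌋ = 1; lat ⌊7.44265/1⌋ = 7.
Subsquare: lon ⌊1.83537/0.0833333⌋ = 22 → w; lat ⌊0.44265/0.0416667⌋ = 10 → k.
Extended square: lon ⌊0.00204/0.00833333⌋ = 0; lat ⌊0.02598/0.00416667⌋ = 6.

FP17wk06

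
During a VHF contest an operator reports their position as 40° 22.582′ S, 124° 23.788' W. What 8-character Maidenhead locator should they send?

CE79to29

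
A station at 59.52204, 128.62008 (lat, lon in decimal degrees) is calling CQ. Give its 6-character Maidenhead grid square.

PO49hm

Shift to the Maidenhead origin (180°W, 90°S): lon 308.6201, lat 149.5220.
Field: lon ⌊308.6201/20⌋ = 15 → P; lat ⌊149.5220/10⌋ = 14 → O.
Square: lon ⌊8.6201/2⌋ = 4; lat ⌊9.5220/1⌋ = 9.
Subsquare: lon ⌊0.6201/0.0833333⌋ = 7 → h; lat ⌊0.5220/0.0416667⌋ = 12 → m.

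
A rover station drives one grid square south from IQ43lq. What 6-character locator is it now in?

IQ43lp

Latitude subsquare q = 16; −1 → 15 = p.
The longitude characters are unchanged.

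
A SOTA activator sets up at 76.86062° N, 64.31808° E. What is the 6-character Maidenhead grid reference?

MQ26du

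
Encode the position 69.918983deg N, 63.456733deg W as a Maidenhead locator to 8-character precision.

FP89gw50

Shift to the Maidenhead origin (180°W, 90°S): lon 116.54327, lat 159.91898.
Field: 116.54327/20 → 5 → F, 159.91898/10 → 15 → P; chars FP.
Square: 16.54327/2 → 8, 9.91898/1 → 9; chars 89.
Subsquare: 0.54327/0.0833333 → 6 → g, 0.91898/0.0416667 → 22 → w; chars gw.
Extended square: 0.04327/0.00833333 → 5, 0.00232/0.00416667 → 0; chars 50.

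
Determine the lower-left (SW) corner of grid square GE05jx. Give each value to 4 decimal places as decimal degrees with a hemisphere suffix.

44.0417° S, 59.2500° W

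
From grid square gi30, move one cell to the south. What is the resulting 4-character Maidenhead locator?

Latitude square 0; −1 → -1, wraps to 9, carry into field.
Latitude field I = 8; −1 → 7 = H.
The longitude characters are unchanged.

GH39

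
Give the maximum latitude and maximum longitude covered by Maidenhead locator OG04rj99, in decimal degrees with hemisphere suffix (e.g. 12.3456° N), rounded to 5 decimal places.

Field O=14, G=6: +14·20° lon, +6·10° lat → SW at lon 100°, lat -30°.
Square 0, 4: +0·2° lon, +4·1° lat → SW at lon 100°, lat -26°.
Subsquare r=17, j=9: +17·0.0833333° lon, +9·0.0416667° lat → SW at lon 101.417°, lat -25.625°.
Extended square 9, 9: +9·0.00833333° lon, +9·0.00416667° lat → SW at lon 101.492°, lat -25.5875°.
Cell spans 0.00833333° lon × 0.00416667° lat. NE corner is SW corner plus one full cell.
latitude 25.58333° S, longitude 101.50000° E.

25.58333° S, 101.50000° E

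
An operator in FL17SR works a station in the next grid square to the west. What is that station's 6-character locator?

FL17rr

Longitude subsquare s = 18; −1 → 17 = r.
The latitude characters are unchanged.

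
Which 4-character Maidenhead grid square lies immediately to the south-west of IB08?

HB97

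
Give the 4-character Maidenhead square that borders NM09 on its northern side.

NN00

Latitude square 9; +1 → 10, wraps to 0, carry into field.
Latitude field M = 12; +1 → 13 = N.
The longitude characters are unchanged.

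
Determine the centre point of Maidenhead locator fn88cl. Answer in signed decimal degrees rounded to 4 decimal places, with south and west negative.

48.4792, -63.7917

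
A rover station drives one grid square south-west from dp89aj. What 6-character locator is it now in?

Longitude subsquare a = 0; −1 → -1, wraps to 23 = x, carry into square.
Longitude square 8; −1 → 7.
Latitude subsquare j = 9; −1 → 8 = i.

DP79xi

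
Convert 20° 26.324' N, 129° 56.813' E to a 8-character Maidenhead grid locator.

PL40xk35

Add 180° to longitude and 90° to latitude: 309.94688, 110.43873.
Field (20°×10°, letters A–R): lon ⌊309.94688/20⌋ = 15 → P; lat ⌊110.43873/10⌋ = 11 → L.
Square (2°×1°, digits 0–9): lon ⌊9.94688/2⌋ = 4; lat ⌊0.43873/1⌋ = 0.
Subsquare (5′×2.5′, letters a–x): lon ⌊1.94688/0.0833333⌋ = 23 → x; lat ⌊0.43873/0.0416667⌋ = 10 → k.
Extended square (30″×15″, digits 0–9): lon ⌊0.03022/0.00833333⌋ = 3; lat ⌊0.02207/0.00416667⌋ = 5.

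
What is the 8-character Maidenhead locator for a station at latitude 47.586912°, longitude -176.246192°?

AN17vo00

Shift to the Maidenhead origin (180°W, 90°S): lon 3.75381, lat 137.58691.
Field: lon ⌊3.75381/20⌋ = 0 → A; lat ⌊137.58691/10⌋ = 13 → N.
Square: lon ⌊3.75381/2⌋ = 1; lat ⌊7.58691/1⌋ = 7.
Subsquare: lon ⌊1.75381/0.0833333⌋ = 21 → v; lat ⌊0.58691/0.0416667⌋ = 14 → o.
Extended square: lon ⌊0.00381/0.00833333⌋ = 0; lat ⌊0.00358/0.00416667⌋ = 0.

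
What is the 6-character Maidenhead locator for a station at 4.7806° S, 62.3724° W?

FI85tf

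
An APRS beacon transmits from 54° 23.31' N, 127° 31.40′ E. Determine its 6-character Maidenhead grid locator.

Offset from 180°W / 90°S: lon 307.5233°, lat 144.3885°.
Field (20°×10°, letters A–R): 307.5233/20 → 15 → P, 144.3885/10 → 14 → O; chars PO.
Square (2°×1°, digits 0–9): 7.5233/2 → 3, 4.3885/1 → 4; chars 34.
Subsquare (5′×2.5′, letters a–x): 1.5233/0.0833333 → 18 → s, 0.3885/0.0416667 → 9 → j; chars sj.

PO34sj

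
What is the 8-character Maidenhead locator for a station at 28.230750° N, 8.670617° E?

JL48if05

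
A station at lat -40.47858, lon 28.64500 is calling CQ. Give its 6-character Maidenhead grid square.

Add 180° to longitude and 90° to latitude: 208.6450, 49.5214.
Field: lon ⌊208.6450/20⌋ = 10 → K; lat ⌊49.5214/10⌋ = 4 → E.
Square: lon ⌊8.6450/2⌋ = 4; lat ⌊9.5214/1⌋ = 9.
Subsquare: lon ⌊0.6450/0.0833333⌋ = 7 → h; lat ⌊0.5214/0.0416667⌋ = 12 → m.

KE49hm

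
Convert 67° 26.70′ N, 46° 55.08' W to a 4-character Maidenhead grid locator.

GP67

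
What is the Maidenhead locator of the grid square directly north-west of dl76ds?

DL76ct

Longitude subsquare d = 3; −1 → 2 = c.
Latitude subsquare s = 18; +1 → 19 = t.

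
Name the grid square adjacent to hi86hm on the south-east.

HI86il

Longitude subsquare h = 7; +1 → 8 = i.
Latitude subsquare m = 12; −1 → 11 = l.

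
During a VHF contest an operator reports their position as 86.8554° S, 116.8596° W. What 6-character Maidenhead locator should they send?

DA13nd

Add 180° to longitude and 90° to latitude: 63.1404, 3.1446.
Field: 63.1404/20 → 3 → D, 3.1446/10 → 0 → A; chars DA.
Square: 3.1404/2 → 1, 3.1446/1 → 3; chars 13.
Subsquare: 1.1404/0.0833333 → 13 → n, 0.1446/0.0416667 → 3 → d; chars nd.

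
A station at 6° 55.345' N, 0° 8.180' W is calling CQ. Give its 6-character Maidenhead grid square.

Add 180° to longitude and 90° to latitude: 179.8637, 96.9224.
Field: 179.8637/20 → 8 → I, 96.9224/10 → 9 → J; chars IJ.
Square: 19.8637/2 → 9, 6.9224/1 → 6; chars 96.
Subsquare: 1.8637/0.0833333 → 22 → w, 0.9224/0.0416667 → 22 → w; chars ww.

IJ96ww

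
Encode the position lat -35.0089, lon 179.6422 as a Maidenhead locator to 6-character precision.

Offset from 180°W / 90°S: lon 359.6422°, lat 54.9911°.
Field: 359.6422/20 → 17 → R, 54.9911/10 → 5 → F; chars RF.
Square: 19.6422/2 → 9, 4.9911/1 → 4; chars 94.
Subsquare: 1.6422/0.0833333 → 19 → t, 0.9911/0.0416667 → 23 → x; chars tx.

RF94tx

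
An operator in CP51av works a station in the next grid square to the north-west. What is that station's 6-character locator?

Longitude subsquare a = 0; −1 → -1, wraps to 23 = x, carry into square.
Longitude square 5; −1 → 4.
Latitude subsquare v = 21; +1 → 22 = w.

CP41xw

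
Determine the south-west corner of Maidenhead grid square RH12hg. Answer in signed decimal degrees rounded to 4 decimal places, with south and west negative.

-17.7500, 162.5833

Field R=17, H=7: +17·20° lon, +7·10° lat → SW at lon 160°, lat -20°.
Square 1, 2: +1·2° lon, +2·1° lat → SW at lon 162°, lat -18°.
Subsquare h=7, g=6: +7·0.0833333° lon, +6·0.0416667° lat → SW at lon 162.583°, lat -17.75°.
latitude -17.7500, longitude 162.5833.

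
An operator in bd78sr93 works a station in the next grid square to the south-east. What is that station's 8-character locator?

BD78tr02

Longitude extended square 9; +1 → 10, wraps to 0, carry into subsquare.
Longitude subsquare s = 18; +1 → 19 = t.
Latitude extended square 3; −1 → 2.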